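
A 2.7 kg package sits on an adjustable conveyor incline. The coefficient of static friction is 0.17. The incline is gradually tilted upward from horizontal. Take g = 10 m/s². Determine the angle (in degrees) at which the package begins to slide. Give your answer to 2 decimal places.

9.65°

At the threshold of sliding, static friction is at its maximum μ_s N and exactly balances the weight component along the incline: mg sin θ = μ_s mg cos θ.
Hence tan θ = μ_s = 0.17, so θ = arctan(0.17) = 9.6480°.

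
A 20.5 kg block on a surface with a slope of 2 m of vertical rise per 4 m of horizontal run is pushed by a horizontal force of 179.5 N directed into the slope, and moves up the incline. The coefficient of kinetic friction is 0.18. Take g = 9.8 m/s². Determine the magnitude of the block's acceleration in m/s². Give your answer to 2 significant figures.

1.2 m/s²

The horizontal push has components F cos 26.57° = 179.5 × 0.8944 = 160.545 N up the incline and F sin 26.57° = 179.5 × 0.4472 = 80.272 N pressing into the surface.
The normal force is therefore N = mg cos 26.57° + F sin 26.57° = 179.685 + 80.272 = 259.957 N, and kinetic friction down the slope is μN = 0.18 × 259.957 = 46.792 N.
Along the incline: F cos 26.57° − mg sin 26.57° − μN = ma, so 160.545 − 89.842 − 46.792 = 20.5 a, giving a = 1.1664 m/s².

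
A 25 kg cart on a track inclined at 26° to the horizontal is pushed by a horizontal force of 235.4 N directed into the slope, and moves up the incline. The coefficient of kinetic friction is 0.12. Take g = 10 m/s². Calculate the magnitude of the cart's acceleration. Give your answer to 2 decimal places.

The horizontal push has components F cos 26° = 235.4 × 0.8988 = 211.578 N up the incline and F sin 26° = 235.4 × 0.4384 = 103.199 N pressing into the surface.
The normal force is therefore N = mg cos 26° + F sin 26° = 224.700 + 103.199 = 327.899 N, and kinetic friction down the slope is μN = 0.12 × 327.899 = 39.348 N.
Along the incline: F cos 26° − mg sin 26° − μN = ma, so 211.578 − 109.600 − 39.348 = 25 a, giving a = 2.5052 m/s².

2.51 m/s²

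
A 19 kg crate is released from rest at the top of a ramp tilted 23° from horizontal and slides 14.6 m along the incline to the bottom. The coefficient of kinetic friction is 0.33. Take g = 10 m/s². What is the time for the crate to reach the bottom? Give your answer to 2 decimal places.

The weight component along the incline is mg sin 23° = 74.239 N and the normal force is N = mg cos 23° = 174.896 N.
Friction up the slope is f = μN = 0.33 × 174.896 = 57.716 N, so the net downslope force is 74.239 − 57.716 = 16.523 N and a = 16.523 / 19 = 0.8696 m/s².
Starting from rest, L = ½at², so t = √(2L/a) = √(2 × 14.6 / 0.8696) = 5.7947 s.

5.79 s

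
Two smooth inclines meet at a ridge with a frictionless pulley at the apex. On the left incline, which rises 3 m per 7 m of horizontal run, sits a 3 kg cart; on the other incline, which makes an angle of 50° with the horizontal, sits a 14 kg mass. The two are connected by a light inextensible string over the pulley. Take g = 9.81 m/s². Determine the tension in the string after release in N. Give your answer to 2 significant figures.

Resolve each weight along its own incline: the 3 kg mass has component 3 × 9.81 × sin 23.20° = 11.593 N down its slope, and the 14 kg mass has 14 × 9.81 × sin 50° = 105.209 N down its slope.
The 14 kg side's 105.209 N exceeds the other side's 11.593 N, so that mass slides down and the 3 kg mass slides up. Taking that direction as positive, Newton's second law for the whole system gives 105.209 − 11.593 = (3 + 14) a, so a = 93.616 / 17 = 5.5068 m/s².
For the 3 kg mass (up-slope positive): T − 11.593 = 3 × 5.5068, so T = 28.113 N.

28 N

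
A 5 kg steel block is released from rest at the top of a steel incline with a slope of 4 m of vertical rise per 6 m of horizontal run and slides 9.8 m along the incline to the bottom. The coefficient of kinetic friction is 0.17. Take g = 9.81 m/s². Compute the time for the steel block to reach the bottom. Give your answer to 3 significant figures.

2.20 s

The weight component along the incline is mg sin 33.69° = 27.208 N and the normal force is N = mg cos 33.69° = 40.812 N.
Friction up the slope is f = μN = 0.17 × 40.812 = 6.938 N, so the net downslope force is 27.208 − 6.938 = 20.270 N and a = 20.270 / 5 = 4.0540 m/s².
Starting from rest, L = ½at², so t = √(2L/a) = √(2 × 9.8 / 4.0540) = 2.1988 s.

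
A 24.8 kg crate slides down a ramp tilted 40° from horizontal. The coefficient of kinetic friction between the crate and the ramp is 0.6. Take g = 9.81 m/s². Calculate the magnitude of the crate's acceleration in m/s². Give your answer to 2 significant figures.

1.8 m/s²

Resolving the weight along the incline: the component pulling the crate down the slope is mg sin 40° = 24.8 × 9.81 × 0.6428 = 156.386 N, and the normal force is N = mg cos 40° = 24.8 × 9.81 × 0.7660 = 186.359 N.
Kinetic friction acts up the slope with magnitude f = μN = 0.6 × 186.359 = 111.815 N.
Net force along the incline is 156.386 − 111.815 = 44.571 N, so a = 44.571 / 24.8 = 1.7972 m/s².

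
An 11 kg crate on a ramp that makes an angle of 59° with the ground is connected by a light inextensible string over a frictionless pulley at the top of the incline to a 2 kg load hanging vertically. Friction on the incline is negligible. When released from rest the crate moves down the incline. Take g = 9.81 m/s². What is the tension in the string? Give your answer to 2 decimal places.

For the crate on the incline: the weight component along the slope is m₁g sin 59° = 11 × 9.81 × 0.8572 = 92.500 N and the normal force is N = m₁g cos 59° = 55.578 N.
Newton's second law for the crate (down-slope positive): 92.500 − T = 11 a. For the hanging load (upward positive): T − 2 × 9.81 = 2 a.
Adding the two equations eliminates T: 72.880 = 13 a, so a = 5.6062 m/s².
Then from the hanging load's equation, T = 2 × (9.81 + 5.6062) = 30.832 N.

30.83 N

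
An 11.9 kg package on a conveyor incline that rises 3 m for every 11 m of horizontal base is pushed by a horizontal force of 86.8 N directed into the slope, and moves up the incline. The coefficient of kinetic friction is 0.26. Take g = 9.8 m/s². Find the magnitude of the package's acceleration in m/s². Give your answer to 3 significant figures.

The horizontal push has components F cos 15.26° = 86.8 × 0.9648 = 83.745 N up the incline and F sin 15.26° = 86.8 × 0.2631 = 22.837 N pressing into the surface.
The normal force is therefore N = mg cos 15.26° + F sin 15.26° = 112.515 + 22.837 = 135.352 N, and kinetic friction down the slope is μN = 0.26 × 135.352 = 35.192 N.
Along the incline: F cos 15.26° − mg sin 15.26° − μN = ma, so 83.745 − 30.683 − 35.192 = 11.9 a, giving a = 1.5017 m/s².

1.50 m/s²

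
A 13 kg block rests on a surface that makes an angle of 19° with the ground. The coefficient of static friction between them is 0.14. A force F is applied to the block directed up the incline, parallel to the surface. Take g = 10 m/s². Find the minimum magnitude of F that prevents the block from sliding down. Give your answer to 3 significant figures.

The normal force is N = mg cos 19° = 122.917 N. With F at its minimum the block is on the verge of sliding down, so static friction is at its maximum μ_s N = 0.14 × 122.917 = 17.208 N and acts up the slope.
Equilibrium along the incline: F + μ_s N = mg sin 19°, so F = 42.324 − 17.208 = 25.116 N.

25.1 N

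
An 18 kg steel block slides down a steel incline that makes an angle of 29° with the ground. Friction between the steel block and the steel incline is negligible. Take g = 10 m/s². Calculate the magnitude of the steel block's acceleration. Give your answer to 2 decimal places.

Resolving the weight along the incline: the component pulling the steel block down the slope is mg sin 29° = 18 × 10 × 0.4848 = 87.264 N, and the normal force is N = mg cos 29° = 18 × 10 × 0.8746 = 157.428 N.
With no friction the net force along the incline is 87.264 N, so a = g sin 29° = 87.264 / 18 = 4.8480 m/s².

4.85 m/s²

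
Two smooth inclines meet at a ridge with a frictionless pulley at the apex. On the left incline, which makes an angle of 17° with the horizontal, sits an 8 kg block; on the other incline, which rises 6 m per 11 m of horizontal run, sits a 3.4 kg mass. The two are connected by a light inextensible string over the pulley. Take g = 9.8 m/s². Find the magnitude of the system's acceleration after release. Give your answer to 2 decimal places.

0.61 m/s²

Resolve each weight along its own incline: the 8 kg mass has component 8 × 9.8 × sin 17° = 22.922 N down its slope, and the 3.4 kg mass has 3.4 × 9.8 × sin 28.61° = 15.955 N down its slope.
The 8 kg side's 22.922 N exceeds the other side's 15.955 N, so that mass slides down and the 3.4 kg mass slides up. Taking that direction as positive, Newton's second law for the whole system gives 22.922 − 15.955 = (8 + 3.4) a, so a = 6.967 / 11.4 = 0.6111 m/s².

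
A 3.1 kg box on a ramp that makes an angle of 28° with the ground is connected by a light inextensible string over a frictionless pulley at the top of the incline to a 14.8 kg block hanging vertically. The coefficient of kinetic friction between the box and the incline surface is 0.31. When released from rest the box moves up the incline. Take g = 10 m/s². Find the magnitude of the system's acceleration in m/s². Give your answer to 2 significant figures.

7.0 m/s²

For the box on the incline: the weight component along the slope is m₁g sin 28° = 3.1 × 10 × 0.4695 = 14.554 N and the normal force is N = m₁g cos 28° = 27.371 N.
Kinetic friction opposes the box's motion up the incline: f = μN = 0.31 × 27.371 = 8.485 N acting down the slope.
Newton's second law for the box (up-slope positive): T − 14.554 − 8.485 = 3.1 a. For the hanging block (downward positive): 14.8 × 10 − T = 14.8 a.
Adding the two equations eliminates T: 124.961 = 17.9 a, so a = 6.9811 m/s².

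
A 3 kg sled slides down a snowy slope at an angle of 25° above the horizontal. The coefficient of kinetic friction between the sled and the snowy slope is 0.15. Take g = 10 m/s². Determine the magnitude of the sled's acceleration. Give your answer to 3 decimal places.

Resolving the weight along the incline: the component pulling the sled down the slope is mg sin 25° = 3 × 10 × 0.4226 = 12.678 N, and the normal force is N = mg cos 25° = 3 × 10 × 0.9063 = 27.189 N.
Kinetic friction acts up the slope with magnitude f = μN = 0.15 × 27.189 = 4.078 N.
Net force along the incline is 12.678 − 4.078 = 8.600 N, so a = 8.600 / 3 = 2.8667 m/s².

2.867 m/s²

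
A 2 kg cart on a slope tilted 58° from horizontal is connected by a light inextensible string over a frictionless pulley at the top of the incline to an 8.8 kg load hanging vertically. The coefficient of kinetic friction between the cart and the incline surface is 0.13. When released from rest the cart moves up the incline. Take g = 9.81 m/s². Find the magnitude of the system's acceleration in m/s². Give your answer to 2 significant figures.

For the cart on the incline: the weight component along the slope is m₁g sin 58° = 2 × 9.81 × 0.8480 = 16.638 N and the normal force is N = m₁g cos 58° = 10.397 N.
Kinetic friction opposes the cart's motion up the incline: f = μN = 0.13 × 10.397 = 1.352 N acting down the slope.
Newton's second law for the cart (up-slope positive): T − 16.638 − 1.352 = 2 a. For the hanging load (downward positive): 8.8 × 9.81 − T = 8.8 a.
Adding the two equations eliminates T: 68.338 = 10.8 a, so a = 6.3276 m/s².

6.3 m/s²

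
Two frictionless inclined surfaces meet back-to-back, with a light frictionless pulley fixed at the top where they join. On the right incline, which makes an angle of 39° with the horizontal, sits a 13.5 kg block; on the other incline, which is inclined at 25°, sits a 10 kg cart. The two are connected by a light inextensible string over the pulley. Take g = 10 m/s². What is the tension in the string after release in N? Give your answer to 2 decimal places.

Resolve each weight along its own incline: the 13.5 kg mass has component 13.5 × 10 × sin 39° = 84.958 N down its slope, and the 10 kg mass has 10 × 10 × sin 25° = 42.262 N down its slope.
The 13.5 kg side's 84.958 N exceeds the other side's 42.262 N, so that mass slides down and the 10 kg mass slides up. Taking that direction as positive, Newton's second law for the whole system gives 84.958 − 42.262 = (13.5 + 10) a, so a = 42.696 / 23.5 = 1.8169 m/s².
For the 10 kg mass (up-slope positive): T − 42.262 = 10 × 1.8169, so T = 60.431 N.

60.43 N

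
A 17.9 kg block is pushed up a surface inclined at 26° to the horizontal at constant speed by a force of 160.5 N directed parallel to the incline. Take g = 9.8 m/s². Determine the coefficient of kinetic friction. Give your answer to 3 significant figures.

At constant speed ΣF = 0 along the incline. The applied 160.5 N acts up the slope; the weight component mg sin 26° = 76.899 N and kinetic friction μN both act down the slope.
So 160.5 = 76.899 + μ × 157.666, giving μ = (160.5 − 76.899) / 157.666 = 0.5302.

0.530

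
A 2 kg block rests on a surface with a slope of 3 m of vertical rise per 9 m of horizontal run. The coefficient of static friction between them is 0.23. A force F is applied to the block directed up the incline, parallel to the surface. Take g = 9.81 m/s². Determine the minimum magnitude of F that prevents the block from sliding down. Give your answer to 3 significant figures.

1.92 N

The normal force is N = mg cos 18.43° = 18.613 N. With F at its minimum the block is on the verge of sliding down, so static friction is at its maximum μ_s N = 0.23 × 18.613 = 4.281 N and acts up the slope.
Equilibrium along the incline: F + μ_s N = mg sin 18.43°, so F = 6.204 − 4.281 = 1.923 N.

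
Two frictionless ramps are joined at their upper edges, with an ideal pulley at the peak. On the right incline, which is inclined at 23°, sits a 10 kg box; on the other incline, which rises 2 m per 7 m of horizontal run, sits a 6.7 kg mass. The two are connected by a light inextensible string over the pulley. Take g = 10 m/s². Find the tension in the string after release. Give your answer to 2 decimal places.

26.70 N

Resolve each weight along its own incline: the 10 kg mass has component 10 × 10 × sin 23° = 39.073 N down its slope, and the 6.7 kg mass has 6.7 × 10 × sin 15.95° = 18.406 N down its slope.
The 10 kg side's 39.073 N exceeds the other side's 18.406 N, so that mass slides down and the 6.7 kg mass slides up. Taking that direction as positive, Newton's second law for the whole system gives 39.073 − 18.406 = (10 + 6.7) a, so a = 20.667 / 16.7 = 1.2375 m/s².
For the 6.7 kg mass (up-slope positive): T − 18.406 = 6.7 × 1.2375, so T = 26.697 N.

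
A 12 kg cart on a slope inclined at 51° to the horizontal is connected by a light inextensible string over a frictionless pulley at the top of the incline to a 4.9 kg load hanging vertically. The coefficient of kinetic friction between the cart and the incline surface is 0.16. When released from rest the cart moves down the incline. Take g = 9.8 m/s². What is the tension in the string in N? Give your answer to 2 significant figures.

57 N

For the cart on the incline: the weight component along the slope is m₁g sin 51° = 12 × 9.8 × 0.7771 = 91.387 N and the normal force is N = m₁g cos 51° = 74.008 N.
Kinetic friction opposes the cart's motion down the incline: f = μN = 0.16 × 74.008 = 11.841 N acting up the slope.
Newton's second law for the cart (down-slope positive): 91.387 − 11.841 − T = 12 a. For the hanging load (upward positive): T − 4.9 × 9.8 = 4.9 a.
Adding the two equations eliminates T: 31.526 = 16.9 a, so a = 1.8654 m/s².
Then from the hanging load's equation, T = 4.9 × (9.8 + 1.8654) = 57.160 N.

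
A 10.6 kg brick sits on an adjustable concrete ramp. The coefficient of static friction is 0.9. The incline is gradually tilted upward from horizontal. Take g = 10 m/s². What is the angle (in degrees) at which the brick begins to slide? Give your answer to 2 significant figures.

42°

At the threshold of sliding, static friction is at its maximum μ_s N and exactly balances the weight component along the incline: mg sin θ = μ_s mg cos θ.
Hence tan θ = μ_s = 0.9, so θ = arctan(0.9) = 41.9872°.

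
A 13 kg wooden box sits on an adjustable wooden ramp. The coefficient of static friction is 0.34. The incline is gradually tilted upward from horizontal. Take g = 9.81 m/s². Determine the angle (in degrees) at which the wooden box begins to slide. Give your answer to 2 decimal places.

18.78°

At the threshold of sliding, static friction is at its maximum μ_s N and exactly balances the weight component along the incline: mg sin θ = μ_s mg cos θ.
Hence tan θ = μ_s = 0.34, so θ = arctan(0.34) = 18.7780°.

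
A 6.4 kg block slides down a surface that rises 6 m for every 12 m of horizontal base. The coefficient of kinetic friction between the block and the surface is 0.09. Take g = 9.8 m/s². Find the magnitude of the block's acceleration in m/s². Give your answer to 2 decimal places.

3.59 m/s²

Resolving the weight along the incline: the component pulling the block down the slope is mg sin 26.57° = 6.4 × 9.8 × 0.4472 = 28.048 N, and the normal force is N = mg cos 26.57° = 6.4 × 9.8 × 0.8944 = 56.097 N.
Kinetic friction acts up the slope with magnitude f = μN = 0.09 × 56.097 = 5.049 N.
Net force along the incline is 28.048 − 5.049 = 22.999 N, so a = 22.999 / 6.4 = 3.5936 m/s².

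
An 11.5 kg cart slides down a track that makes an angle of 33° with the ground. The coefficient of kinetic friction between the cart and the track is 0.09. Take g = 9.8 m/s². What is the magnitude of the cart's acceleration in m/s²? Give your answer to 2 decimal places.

4.60 m/s²

Resolving the weight along the incline: the component pulling the cart down the slope is mg sin 33° = 11.5 × 9.8 × 0.5446 = 61.376 N, and the normal force is N = mg cos 33° = 11.5 × 9.8 × 0.8387 = 94.521 N.
Kinetic friction acts up the slope with magnitude f = μN = 0.09 × 94.521 = 8.507 N.
Net force along the incline is 61.376 − 8.507 = 52.869 N, so a = 52.869 / 11.5 = 4.5973 m/s².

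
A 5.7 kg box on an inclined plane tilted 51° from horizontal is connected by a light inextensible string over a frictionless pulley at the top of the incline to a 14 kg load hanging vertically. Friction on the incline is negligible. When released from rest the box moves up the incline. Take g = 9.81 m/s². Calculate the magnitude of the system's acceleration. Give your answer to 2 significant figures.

4.8 m/s²

For the box on the incline: the weight component along the slope is m₁g sin 51° = 5.7 × 9.81 × 0.7771 = 43.453 N and the normal force is N = m₁g cos 51° = 35.190 N.
Newton's second law for the box (up-slope positive): T − 43.453 = 5.7 a. For the hanging load (downward positive): 14 × 9.81 − T = 14 a.
Adding the two equations eliminates T: 93.887 = 19.7 a, so a = 4.7658 m/s².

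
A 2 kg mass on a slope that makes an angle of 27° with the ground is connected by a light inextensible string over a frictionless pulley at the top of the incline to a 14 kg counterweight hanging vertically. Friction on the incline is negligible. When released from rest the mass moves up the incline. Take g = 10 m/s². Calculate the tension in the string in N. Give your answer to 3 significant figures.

For the mass on the incline: the weight component along the slope is m₁g sin 27° = 2 × 10 × 0.4540 = 9.080 N and the normal force is N = m₁g cos 27° = 17.820 N.
Newton's second law for the mass (up-slope positive): T − 9.080 = 2 a. For the hanging counterweight (downward positive): 14 × 10 − T = 14 a.
Adding the two equations eliminates T: 130.920 = 16 a, so a = 8.1825 m/s².
Then from the hanging counterweight's equation, T = 14 × (10 − 8.1825) = 25.445 N.

25.4 N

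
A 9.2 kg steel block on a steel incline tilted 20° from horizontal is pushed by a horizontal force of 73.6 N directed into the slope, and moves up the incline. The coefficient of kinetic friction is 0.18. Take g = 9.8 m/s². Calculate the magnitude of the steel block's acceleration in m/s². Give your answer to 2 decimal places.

2.02 m/s²

The horizontal push has components F cos 20° = 73.6 × 0.9397 = 69.162 N up the incline and F sin 20° = 73.6 × 0.3420 = 25.171 N pressing into the surface.
The normal force is therefore N = mg cos 20° + F sin 20° = 84.723 + 25.171 = 109.894 N, and kinetic friction down the slope is μN = 0.18 × 109.894 = 19.781 N.
Along the incline: F cos 20° − mg sin 20° − μN = ma, so 69.162 − 30.835 − 19.781 = 9.2 a, giving a = 2.0159 m/s².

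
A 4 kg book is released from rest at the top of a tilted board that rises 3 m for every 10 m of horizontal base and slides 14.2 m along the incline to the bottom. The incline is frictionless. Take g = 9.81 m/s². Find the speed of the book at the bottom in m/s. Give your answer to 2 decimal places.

The weight component along the incline is mg sin 16.70° = 11.276 N and the normal force is N = mg cos 16.70° = 37.585 N.
With no friction, a = g sin 16.70° = 2.8189 m/s².
Starting from rest over a distance of 14.2 m, v² = 2aL = 2 × 2.8189 × 14.2 = 80.0568, so v = 8.9474 m/s.

8.95 m/s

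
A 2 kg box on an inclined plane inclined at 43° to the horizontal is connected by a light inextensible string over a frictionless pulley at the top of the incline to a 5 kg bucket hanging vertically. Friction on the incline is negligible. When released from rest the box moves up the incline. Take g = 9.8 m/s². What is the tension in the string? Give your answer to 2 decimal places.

For the box on the incline: the weight component along the slope is m₁g sin 43° = 2 × 9.8 × 0.6820 = 13.367 N and the normal force is N = m₁g cos 43° = 14.335 N.
Newton's second law for the box (up-slope positive): T − 13.367 = 2 a. For the hanging bucket (downward positive): 5 × 9.8 − T = 5 a.
Adding the two equations eliminates T: 35.633 = 7 a, so a = 5.0904 m/s².
Then from the hanging bucket's equation, T = 5 × (9.8 − 5.0904) = 23.548 N.

23.55 N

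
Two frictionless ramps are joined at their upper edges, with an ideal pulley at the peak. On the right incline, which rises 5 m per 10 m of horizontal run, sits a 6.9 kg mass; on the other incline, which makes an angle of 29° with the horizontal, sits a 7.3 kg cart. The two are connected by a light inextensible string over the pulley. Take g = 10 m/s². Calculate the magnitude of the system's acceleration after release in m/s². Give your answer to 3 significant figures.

0.319 m/s²

Resolve each weight along its own incline: the 6.9 kg mass has component 6.9 × 10 × sin 26.57° = 30.858 N down its slope, and the 7.3 kg mass has 7.3 × 10 × sin 29° = 35.391 N down its slope.
The 7.3 kg side's 35.391 N exceeds the other side's 30.858 N, so that mass slides down and the 6.9 kg mass slides up. Taking that direction as positive, Newton's second law for the whole system gives 35.391 − 30.858 = (6.9 + 7.3) a, so a = 4.533 / 14.2 = 0.3192 m/s².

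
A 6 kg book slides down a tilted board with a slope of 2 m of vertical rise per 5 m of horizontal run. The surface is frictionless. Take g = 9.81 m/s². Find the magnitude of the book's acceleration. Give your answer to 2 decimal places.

Resolving the weight along the incline: the component pulling the book down the slope is mg sin 21.80° = 6 × 9.81 × 0.3714 = 21.861 N, and the normal force is N = mg cos 21.80° = 6 × 9.81 × 0.9285 = 54.652 N.
With no friction the net force along the incline is 21.861 N, so a = g sin 21.80° = 21.861 / 6 = 3.6435 m/s².

3.64 m/s²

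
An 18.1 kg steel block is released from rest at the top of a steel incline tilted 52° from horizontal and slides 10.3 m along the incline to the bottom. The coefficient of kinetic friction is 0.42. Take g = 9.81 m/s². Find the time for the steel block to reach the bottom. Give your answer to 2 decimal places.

1.99 s

The weight component along the incline is mg sin 52° = 139.920 N and the normal force is N = mg cos 52° = 109.317 N.
Friction up the slope is f = μN = 0.42 × 109.317 = 45.913 N, so the net downslope force is 139.920 − 45.913 = 94.007 N and a = 94.007 / 18.1 = 5.1938 m/s².
Starting from rest, L = ½at², so t = √(2L/a) = √(2 × 10.3 / 5.1938) = 1.9915 s.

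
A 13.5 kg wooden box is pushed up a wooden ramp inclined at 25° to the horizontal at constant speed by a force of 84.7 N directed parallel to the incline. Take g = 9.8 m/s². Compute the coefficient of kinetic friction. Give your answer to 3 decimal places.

0.240

At constant speed ΣF = 0 along the incline. The applied 84.7 N acts up the slope; the weight component mg sin 25° = 55.912 N and kinetic friction μN both act down the slope.
So 84.7 = 55.912 + μ × 119.905, giving μ = (84.7 − 55.912) / 119.905 = 0.2401.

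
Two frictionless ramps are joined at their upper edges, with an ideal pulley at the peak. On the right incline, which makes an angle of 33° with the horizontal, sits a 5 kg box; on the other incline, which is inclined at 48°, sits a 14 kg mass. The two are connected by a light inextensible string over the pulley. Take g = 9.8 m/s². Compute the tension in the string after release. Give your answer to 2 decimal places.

46.50 N

Resolve each weight along its own incline: the 5 kg mass has component 5 × 9.8 × sin 33° = 26.687 N down its slope, and the 14 kg mass has 14 × 9.8 × sin 48° = 101.959 N down its slope.
The 14 kg side's 101.959 N exceeds the other side's 26.687 N, so that mass slides down and the 5 kg mass slides up. Taking that direction as positive, Newton's second law for the whole system gives 101.959 − 26.687 = (5 + 14) a, so a = 75.272 / 19 = 3.9617 m/s².
For the 5 kg mass (up-slope positive): T − 26.687 = 5 × 3.9617, so T = 46.495 N.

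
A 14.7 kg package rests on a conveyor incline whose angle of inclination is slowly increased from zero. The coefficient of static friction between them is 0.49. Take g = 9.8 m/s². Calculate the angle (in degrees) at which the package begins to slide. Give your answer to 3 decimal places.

At the threshold of sliding, static friction is at its maximum μ_s N and exactly balances the weight component along the incline: mg sin θ = μ_s mg cos θ.
Hence tan θ = μ_s = 0.49, so θ = arctan(0.49) = 26.1049°.

26.105°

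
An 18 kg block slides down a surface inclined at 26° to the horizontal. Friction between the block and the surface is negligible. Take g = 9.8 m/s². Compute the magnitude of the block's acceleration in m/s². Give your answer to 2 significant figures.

4.3 m/s²

Resolving the weight along the incline: the component pulling the block down the slope is mg sin 26° = 18 × 9.8 × 0.4384 = 77.334 N, and the normal force is N = mg cos 26° = 18 × 9.8 × 0.8988 = 158.548 N.
With no friction the net force along the incline is 77.334 N, so a = g sin 26° = 77.334 / 18 = 4.2963 m/s².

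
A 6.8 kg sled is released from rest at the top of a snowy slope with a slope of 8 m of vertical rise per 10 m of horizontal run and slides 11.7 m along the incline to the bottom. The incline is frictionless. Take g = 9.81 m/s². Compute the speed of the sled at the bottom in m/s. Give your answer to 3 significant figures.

12.0 m/s

The weight component along the incline is mg sin 38.66° = 41.672 N and the normal force is N = mg cos 38.66° = 52.090 N.
With no friction, a = g sin 38.66° = 6.1283 m/s².
Starting from rest over a distance of 11.7 m, v² = 2aL = 2 × 6.1283 × 11.7 = 143.4022, so v = 11.9751 m/s.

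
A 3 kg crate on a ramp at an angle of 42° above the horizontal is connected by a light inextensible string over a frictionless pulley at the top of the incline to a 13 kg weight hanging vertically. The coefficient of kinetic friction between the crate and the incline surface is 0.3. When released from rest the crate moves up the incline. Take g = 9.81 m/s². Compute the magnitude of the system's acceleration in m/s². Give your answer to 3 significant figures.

For the crate on the incline: the weight component along the slope is m₁g sin 42° = 3 × 9.81 × 0.6691 = 19.692 N and the normal force is N = m₁g cos 42° = 21.871 N.
Kinetic friction opposes the crate's motion up the incline: f = μN = 0.3 × 21.871 = 6.561 N acting down the slope.
Newton's second law for the crate (up-slope positive): T − 19.692 − 6.561 = 3 a. For the hanging weight (downward positive): 13 × 9.81 − T = 13 a.
Adding the two equations eliminates T: 101.277 = 16 a, so a = 6.3298 m/s².

6.33 m/s²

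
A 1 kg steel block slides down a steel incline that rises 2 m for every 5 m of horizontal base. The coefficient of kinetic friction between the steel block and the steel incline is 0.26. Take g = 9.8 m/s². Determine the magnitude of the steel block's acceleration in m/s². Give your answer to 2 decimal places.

1.27 m/s²

Resolving the weight along the incline: the component pulling the steel block down the slope is mg sin 21.80° = 1 × 9.8 × 0.3714 = 3.640 N, and the normal force is N = mg cos 21.80° = 1 × 9.8 × 0.9285 = 9.099 N.
Kinetic friction acts up the slope with magnitude f = μN = 0.26 × 9.099 = 2.366 N.
Net force along the incline is 3.640 − 2.366 = 1.274 N, so a = 1.274 / 1 = 1.2740 m/s².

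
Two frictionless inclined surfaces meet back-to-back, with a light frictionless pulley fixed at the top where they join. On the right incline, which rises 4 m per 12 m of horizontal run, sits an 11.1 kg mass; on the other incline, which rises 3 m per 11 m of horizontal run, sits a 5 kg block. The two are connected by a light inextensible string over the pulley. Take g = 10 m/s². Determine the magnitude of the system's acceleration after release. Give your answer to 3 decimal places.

Resolve each weight along its own incline: the 11.1 kg mass has component 11.1 × 10 × sin 18.43° = 35.101 N down its slope, and the 5 kg mass has 5 × 10 × sin 15.26° = 13.156 N down its slope.
The 11.1 kg side's 35.101 N exceeds the other side's 13.156 N, so that mass slides down and the 5 kg mass slides up. Taking that direction as positive, Newton's second law for the whole system gives 35.101 − 13.156 = (11.1 + 5) a, so a = 21.945 / 16.1 = 1.3630 m/s².

1.363 m/s²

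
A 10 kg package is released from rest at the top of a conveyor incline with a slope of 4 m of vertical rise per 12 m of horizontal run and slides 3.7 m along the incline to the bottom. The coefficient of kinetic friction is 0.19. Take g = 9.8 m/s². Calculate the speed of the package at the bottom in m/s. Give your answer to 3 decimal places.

3.140 m/s

The weight component along the incline is mg sin 18.43° = 30.990 N and the normal force is N = mg cos 18.43° = 92.971 N.
Friction up the slope is f = μN = 0.19 × 92.971 = 17.664 N, so the net downslope force is 30.990 − 17.664 = 13.326 N and a = 13.326 / 10 = 1.3326 m/s².
Starting from rest over a distance of 3.7 m, v² = 2aL = 2 × 1.3326 × 3.7 = 9.8612, so v = 3.1403 m/s.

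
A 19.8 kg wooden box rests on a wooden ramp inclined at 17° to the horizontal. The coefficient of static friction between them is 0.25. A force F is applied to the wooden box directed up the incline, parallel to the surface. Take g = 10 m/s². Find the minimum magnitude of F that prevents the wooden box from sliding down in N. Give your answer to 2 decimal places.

10.55 N

The normal force is N = mg cos 17° = 189.348 N. With F at its minimum the wooden box is on the verge of sliding down, so static friction is at its maximum μ_s N = 0.25 × 189.348 = 47.337 N and acts up the slope.
Equilibrium along the incline: F + μ_s N = mg sin 17°, so F = 57.890 − 47.337 = 10.553 N.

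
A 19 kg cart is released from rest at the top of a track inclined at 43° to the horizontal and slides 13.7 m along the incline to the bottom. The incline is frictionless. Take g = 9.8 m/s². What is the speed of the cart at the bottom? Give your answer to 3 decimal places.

The weight component along the incline is mg sin 43° = 126.988 N and the normal force is N = mg cos 43° = 136.178 N.
With no friction, a = g sin 43° = 6.6836 m/s².
Starting from rest over a distance of 13.7 m, v² = 2aL = 2 × 6.6836 × 13.7 = 183.1306, so v = 13.5326 m/s.

13.533 m/s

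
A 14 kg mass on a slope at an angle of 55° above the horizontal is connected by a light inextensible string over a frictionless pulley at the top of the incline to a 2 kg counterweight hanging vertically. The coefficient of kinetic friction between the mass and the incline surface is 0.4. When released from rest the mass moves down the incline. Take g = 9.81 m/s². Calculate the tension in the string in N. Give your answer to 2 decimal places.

27.29 N

For the mass on the incline: the weight component along the slope is m₁g sin 55° = 14 × 9.81 × 0.8192 = 112.509 N and the normal force is N = m₁g cos 55° = 78.775 N.
Kinetic friction opposes the mass's motion down the incline: f = μN = 0.4 × 78.775 = 31.510 N acting up the slope.
Newton's second law for the mass (down-slope positive): 112.509 − 31.510 − T = 14 a. For the hanging counterweight (upward positive): T − 2 × 9.81 = 2 a.
Adding the two equations eliminates T: 61.379 = 16 a, so a = 3.8362 m/s².
Then from the hanging counterweight's equation, T = 2 × (9.81 + 3.8362) = 27.292 N.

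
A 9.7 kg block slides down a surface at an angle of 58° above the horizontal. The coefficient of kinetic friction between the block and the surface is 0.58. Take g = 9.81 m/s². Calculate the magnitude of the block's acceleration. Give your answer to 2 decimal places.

Resolving the weight along the incline: the component pulling the block down the slope is mg sin 58° = 9.7 × 9.81 × 0.8480 = 80.693 N, and the normal force is N = mg cos 58° = 9.7 × 9.81 × 0.5299 = 50.424 N.
Kinetic friction acts up the slope with magnitude f = μN = 0.58 × 50.424 = 29.246 N.
Net force along the incline is 80.693 − 29.246 = 51.447 N, so a = 51.447 / 9.7 = 5.3038 m/s².

5.30 m/s²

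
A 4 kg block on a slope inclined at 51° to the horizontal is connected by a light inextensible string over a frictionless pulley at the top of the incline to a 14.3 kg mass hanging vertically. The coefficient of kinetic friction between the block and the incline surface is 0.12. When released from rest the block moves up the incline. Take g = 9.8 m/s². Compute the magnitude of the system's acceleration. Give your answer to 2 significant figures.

For the block on the incline: the weight component along the slope is m₁g sin 51° = 4 × 9.8 × 0.7771 = 30.462 N and the normal force is N = m₁g cos 51° = 24.669 N.
Kinetic friction opposes the block's motion up the incline: f = μN = 0.12 × 24.669 = 2.960 N acting down the slope.
Newton's second law for the block (up-slope positive): T − 30.462 − 2.960 = 4 a. For the hanging mass (downward positive): 14.3 × 9.8 − T = 14.3 a.
Adding the two equations eliminates T: 106.718 = 18.3 a, so a = 5.8316 m/s².

5.8 m/s²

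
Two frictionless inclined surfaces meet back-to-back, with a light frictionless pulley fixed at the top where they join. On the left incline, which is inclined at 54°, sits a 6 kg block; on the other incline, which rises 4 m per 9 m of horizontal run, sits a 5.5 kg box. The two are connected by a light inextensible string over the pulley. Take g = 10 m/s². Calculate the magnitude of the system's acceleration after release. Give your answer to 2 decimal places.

2.28 m/s²

Resolve each weight along its own incline: the 6 kg mass has component 6 × 10 × sin 54° = 48.541 N down its slope, and the 5.5 kg mass has 5.5 × 10 × sin 23.96° = 22.338 N down its slope.
The 6 kg side's 48.541 N exceeds the other side's 22.338 N, so that mass slides down and the 5.5 kg mass slides up. Taking that direction as positive, Newton's second law for the whole system gives 48.541 − 22.338 = (6 + 5.5) a, so a = 26.203 / 11.5 = 2.2785 m/s².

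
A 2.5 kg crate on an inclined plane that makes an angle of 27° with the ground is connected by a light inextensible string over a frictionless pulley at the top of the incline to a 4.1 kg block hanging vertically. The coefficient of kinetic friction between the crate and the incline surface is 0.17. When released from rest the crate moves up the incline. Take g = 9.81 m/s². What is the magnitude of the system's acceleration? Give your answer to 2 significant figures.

3.8 m/s²

For the crate on the incline: the weight component along the slope is m₁g sin 27° = 2.5 × 9.81 × 0.4540 = 11.134 N and the normal force is N = m₁g cos 27° = 21.852 N.
Kinetic friction opposes the crate's motion up the incline: f = μN = 0.17 × 21.852 = 3.715 N acting down the slope.
Newton's second law for the crate (up-slope positive): T − 11.134 − 3.715 = 2.5 a. For the hanging block (downward positive): 4.1 × 9.81 − T = 4.1 a.
Adding the two equations eliminates T: 25.372 = 6.6 a, so a = 3.8442 m/s².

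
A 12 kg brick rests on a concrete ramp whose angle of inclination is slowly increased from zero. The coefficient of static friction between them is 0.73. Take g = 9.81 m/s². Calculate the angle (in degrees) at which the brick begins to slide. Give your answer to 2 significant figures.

36°

At the threshold of sliding, static friction is at its maximum μ_s N and exactly balances the weight component along the incline: mg sin θ = μ_s mg cos θ.
Hence tan θ = μ_s = 0.73, so θ = arctan(0.73) = 36.1294°.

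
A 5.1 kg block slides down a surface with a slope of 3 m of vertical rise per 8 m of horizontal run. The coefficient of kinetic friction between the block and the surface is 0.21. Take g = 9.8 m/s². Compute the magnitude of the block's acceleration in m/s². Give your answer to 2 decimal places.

Resolving the weight along the incline: the component pulling the block down the slope is mg sin 20.56° = 5.1 × 9.8 × 0.3511 = 17.548 N, and the normal force is N = mg cos 20.56° = 5.1 × 9.8 × 0.9363 = 46.796 N.
Kinetic friction acts up the slope with magnitude f = μN = 0.21 × 46.796 = 9.827 N.
Net force along the incline is 17.548 − 9.827 = 7.721 N, so a = 7.721 / 5.1 = 1.5139 m/s².

1.51 m/s²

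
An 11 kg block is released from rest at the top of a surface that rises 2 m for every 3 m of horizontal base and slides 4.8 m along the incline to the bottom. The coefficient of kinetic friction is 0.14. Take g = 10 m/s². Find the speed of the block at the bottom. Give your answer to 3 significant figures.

The weight component along the incline is mg sin 33.69° = 61.017 N and the normal force is N = mg cos 33.69° = 91.526 N.
Friction up the slope is f = μN = 0.14 × 91.526 = 12.814 N, so the net downslope force is 61.017 − 12.814 = 48.203 N and a = 48.203 / 11 = 4.3821 m/s².
Starting from rest over a distance of 4.8 m, v² = 2aL = 2 × 4.3821 × 4.8 = 42.0682, so v = 6.4860 m/s.

6.49 m/s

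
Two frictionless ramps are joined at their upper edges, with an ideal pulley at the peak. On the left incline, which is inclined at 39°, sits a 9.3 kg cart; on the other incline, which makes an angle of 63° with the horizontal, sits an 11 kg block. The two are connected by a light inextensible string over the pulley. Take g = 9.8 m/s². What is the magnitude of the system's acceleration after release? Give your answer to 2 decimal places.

1.91 m/s²

Resolve each weight along its own incline: the 9.3 kg mass has component 9.3 × 9.8 × sin 39° = 57.356 N down its slope, and the 11 kg mass has 11 × 9.8 × sin 63° = 96.051 N down its slope.
The 11 kg side's 96.051 N exceeds the other side's 57.356 N, so that mass slides down and the 9.3 kg mass slides up. Taking that direction as positive, Newton's second law for the whole system gives 96.051 − 57.356 = (9.3 + 11) a, so a = 38.695 / 20.3 = 1.9062 m/s².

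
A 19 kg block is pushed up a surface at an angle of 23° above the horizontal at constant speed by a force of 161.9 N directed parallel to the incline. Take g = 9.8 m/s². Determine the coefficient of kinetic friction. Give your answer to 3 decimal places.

0.520

At constant speed ΣF = 0 along the incline. The applied 161.9 N acts up the slope; the weight component mg sin 23° = 72.754 N and kinetic friction μN both act down the slope.
So 161.9 = 72.754 + μ × 171.398, giving μ = (161.9 − 72.754) / 171.398 = 0.5201.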